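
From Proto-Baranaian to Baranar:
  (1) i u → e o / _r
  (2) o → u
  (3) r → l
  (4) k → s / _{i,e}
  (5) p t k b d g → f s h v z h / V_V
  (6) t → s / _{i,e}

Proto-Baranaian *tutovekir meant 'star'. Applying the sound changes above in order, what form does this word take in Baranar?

tusuvesel

Baranar: *tutovekir > tutoveker > tutuveker > tutuvekel > tutuvesel > tusuvesel  (by pre-rhotic lowering, vowel merger, unconditioned shift, palatalisation, intervocalic lenition)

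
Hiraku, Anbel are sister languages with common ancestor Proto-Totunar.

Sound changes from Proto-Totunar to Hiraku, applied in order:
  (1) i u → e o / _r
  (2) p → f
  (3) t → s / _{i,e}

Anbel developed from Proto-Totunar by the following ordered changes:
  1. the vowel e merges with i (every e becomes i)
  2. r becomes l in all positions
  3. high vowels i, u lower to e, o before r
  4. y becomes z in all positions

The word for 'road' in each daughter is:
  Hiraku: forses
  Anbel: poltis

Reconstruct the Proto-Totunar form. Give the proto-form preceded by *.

*portes

Position 1: Hiraku has f, Anbel has p. Anbel preserves p here (none of its changes turn any other segment into p), so the proto-segment is *p.
Position 4: Hiraku has s, Anbel has t. Anbel preserves t here (none of its changes turn any other segment into t), so the proto-segment is *t.
Position 3: Hiraku has r, Anbel has l. Hiraku preserves r here (none of its changes turn any other segment into r), so the proto-segment is *r.
Continuing position by position gives *portes; check it forward:
Hiraku: *portes > fortes > forses  (by unconditioned shift, palatalisation)
Anbel: start from *portes.
  rule 1 (vowel merger): portes → portis
  rule 2 (unconditioned shift): portis → poltis
  rule 3: no change — poltis
  rule 4: no change — poltis
  ⇒ Anbel poltis
Only *portes yields all of Hiraku forses, Anbel poltis.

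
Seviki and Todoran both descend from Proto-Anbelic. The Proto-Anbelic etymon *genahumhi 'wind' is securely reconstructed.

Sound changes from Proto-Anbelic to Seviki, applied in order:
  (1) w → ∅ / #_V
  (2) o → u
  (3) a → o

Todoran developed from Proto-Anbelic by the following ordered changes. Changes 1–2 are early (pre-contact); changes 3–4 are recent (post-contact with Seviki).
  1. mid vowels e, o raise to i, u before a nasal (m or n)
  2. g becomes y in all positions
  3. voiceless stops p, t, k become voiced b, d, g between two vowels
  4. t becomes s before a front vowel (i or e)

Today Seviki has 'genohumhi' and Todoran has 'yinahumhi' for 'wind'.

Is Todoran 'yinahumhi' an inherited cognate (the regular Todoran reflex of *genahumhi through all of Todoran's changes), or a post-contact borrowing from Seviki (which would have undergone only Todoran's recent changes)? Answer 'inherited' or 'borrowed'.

inherited

If inherited, *genahumhi would pass through all of Todoran's changes:
Todoran: *genahumhi
  genahumhi → ginahumhi   [pre-nasal raising]
  ginahumhi → yinahumhi   [unconditioned shift]
  yinahumhi (rule 3 does not apply)
  yinahumhi (rule 4 does not apply)
  giving Todoran yinahumhi.
If borrowed from Seviki 'genohumhi' after the early changes, it would undergo only the recent ones:
  rule 3 (intervocalic voicing): no change (genohumhi)
  rule 4 (palatalisation): no change (genohumhi)
  ⇒ as a loan: genohumhi
Todoran 'yinahumhi' matches the inherited outcome exactly, so it is an inherited cognate, not a loan.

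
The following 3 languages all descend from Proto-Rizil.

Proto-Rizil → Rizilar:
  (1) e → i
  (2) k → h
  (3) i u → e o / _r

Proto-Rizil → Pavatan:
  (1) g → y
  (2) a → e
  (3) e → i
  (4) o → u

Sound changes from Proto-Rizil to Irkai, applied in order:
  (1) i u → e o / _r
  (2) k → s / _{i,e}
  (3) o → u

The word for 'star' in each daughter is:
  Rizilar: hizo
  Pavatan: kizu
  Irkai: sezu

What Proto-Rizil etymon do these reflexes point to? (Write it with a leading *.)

*kezo

Position 2: Rizilar has i, Pavatan has i, Irkai has e. Taking the neighbouring segments as reconstructed: Rizilar i could go back to *e or *i; Pavatan i could go back to *a or *e or *i; Irkai e can only go back to *e — the one source consistent with every daughter is *e.
Position 1: Rizilar has h, Pavatan has k, Irkai has s. Pavatan preserves k here (none of its changes turn any other segment into k), so the proto-segment is *k.
Verify the candidate proto-form against each daughter:
Rizilar: start from *kezo.
  rule 1 (vowel merger): kezo → kizo
  rule 2 (unconditioned shift): kizo → hizo
  rule 3: no change — hizo
  ⇒ Rizilar hizo
Pavatan: start from *kezo.
  rule 1: no change — kezo
  rule 2: no change — kezo
  rule 3 (vowel merger): kezo → kizo
  rule 4 (vowel merger): kizo → kizu
  ⇒ Pavatan kizu
Irkai: *kezo
  kezo (rule 1 does not apply)
  kezo → sezo   [palatalisation]
  sezo → sezu   [vowel merger]
  giving Irkai sezu.
No other proto-form is consistent with every reflex, so the reconstruction is *kezo.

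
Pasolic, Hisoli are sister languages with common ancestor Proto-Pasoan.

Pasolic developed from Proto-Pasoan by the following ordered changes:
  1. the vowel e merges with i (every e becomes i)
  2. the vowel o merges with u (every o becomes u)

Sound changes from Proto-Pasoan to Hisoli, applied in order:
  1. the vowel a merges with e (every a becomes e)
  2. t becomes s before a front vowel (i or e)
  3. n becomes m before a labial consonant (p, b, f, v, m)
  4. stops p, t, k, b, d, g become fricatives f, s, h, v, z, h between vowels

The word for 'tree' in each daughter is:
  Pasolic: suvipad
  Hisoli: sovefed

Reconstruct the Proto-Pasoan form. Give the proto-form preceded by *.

*sovepad

Position 2: Pasolic has u, Hisoli has o. Hisoli preserves o here (none of its changes turn any other segment into o), so the proto-segment is *o.
Position 6: Pasolic has a, Hisoli has e. Pasolic preserves a here (none of its changes turn any other segment into a), so the proto-segment is *a.
Position 4: Pasolic has i, Hisoli has e. Taking the neighbouring segments as reconstructed: Pasolic i could go back to *e or *i; Hisoli e could go back to *a or *e — the one source consistent with every daughter is *e.
This points to *sovepad. Verify forward in each daughter:
Pasolic: *sovepad
  sovepad → sovipad   [vowel merger]
  sovipad → suvipad   [vowel merger]
  giving Pasolic suvipad.
Hisoli: *sovepad > soveped > sovefed  (by vowel merger, intervocalic lenition)
*sovepad is the unique common source.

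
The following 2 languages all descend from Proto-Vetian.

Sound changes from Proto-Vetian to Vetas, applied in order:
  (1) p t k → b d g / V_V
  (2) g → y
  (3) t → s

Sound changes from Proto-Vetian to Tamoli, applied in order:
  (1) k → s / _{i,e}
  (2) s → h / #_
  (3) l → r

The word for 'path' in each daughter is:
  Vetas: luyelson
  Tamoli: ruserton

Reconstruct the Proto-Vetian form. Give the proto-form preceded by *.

Position 3: Vetas has y, Tamoli has s. Taking the neighbouring segments as reconstructed: Vetas y could go back to *k or *g or *y; Tamoli s could go back to *k or *s — the one source consistent with every daughter is *k.
Position 6: Vetas has s, Tamoli has t. Tamoli preserves t here (none of its changes turn any other segment into t), so the proto-segment is *t.
Position 5: Vetas has l, Tamoli has r. Vetas preserves l here (none of its changes turn any other segment into l), so the proto-segment is *l.
Verify the candidate proto-form against each daughter:
Vetas: start from *lukelton.
  rule 1 (intervocalic voicing): lukelton → lugelton
  rule 2 (unconditioned shift): lugelton → luyelton
  rule 3 (unconditioned shift): luyelton → luyelson
  ⇒ Vetas luyelson
Tamoli: *lukelton
  lukelton → luselton   [palatalisation]
  luselton (rule 2 does not apply)
  luselton → ruserton   [unconditioned shift]
  giving Tamoli ruserton.
No other proto-form is consistent with every reflex, so the reconstruction is *lukelton.

*lukelton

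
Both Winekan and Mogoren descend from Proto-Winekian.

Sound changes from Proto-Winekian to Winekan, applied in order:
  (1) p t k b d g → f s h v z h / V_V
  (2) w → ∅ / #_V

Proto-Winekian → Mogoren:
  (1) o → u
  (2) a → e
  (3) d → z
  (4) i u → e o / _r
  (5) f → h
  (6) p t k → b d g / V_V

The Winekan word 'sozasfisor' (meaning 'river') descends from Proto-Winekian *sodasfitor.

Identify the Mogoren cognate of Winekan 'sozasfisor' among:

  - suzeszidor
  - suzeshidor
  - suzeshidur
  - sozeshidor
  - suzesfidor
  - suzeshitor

Mogoren: *sodasfitor > sudasfitur > sudesfitur > suzesfitur > suzesfitor > suzeshitor > suzeshidor  (by vowel merger, vowel merger, unconditioned shift, pre-rhotic lowering, unconditioned shift, intervocalic voicing)
The other candidates each miss or misapply at least one Mogoren change.

suzeshidor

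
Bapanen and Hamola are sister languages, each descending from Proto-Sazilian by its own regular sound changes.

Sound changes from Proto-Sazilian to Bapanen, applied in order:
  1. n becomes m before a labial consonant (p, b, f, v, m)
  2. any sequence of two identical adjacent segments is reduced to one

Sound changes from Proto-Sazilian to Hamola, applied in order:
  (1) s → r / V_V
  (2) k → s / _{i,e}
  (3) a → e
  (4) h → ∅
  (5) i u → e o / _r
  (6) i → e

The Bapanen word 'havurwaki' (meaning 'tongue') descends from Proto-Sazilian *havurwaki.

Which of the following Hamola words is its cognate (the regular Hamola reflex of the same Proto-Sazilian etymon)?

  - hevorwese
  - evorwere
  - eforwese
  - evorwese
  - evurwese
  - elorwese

evorwese

Hamola: start from *havurwaki.
  rule 1: no change — havurwaki
  rule 2 (palatalisation): havurwaki → havurwasi
  rule 3 (vowel merger): havurwasi → hevurwesi
  rule 4 (h-loss): hevurwesi → evurwesi
  rule 5 (pre-rhotic lowering): evurwesi → evorwesi
  rule 6 (vowel merger): evorwesi → evorwese
  ⇒ Hamola evorwese
The other candidates each miss or misapply at least one Hamola change.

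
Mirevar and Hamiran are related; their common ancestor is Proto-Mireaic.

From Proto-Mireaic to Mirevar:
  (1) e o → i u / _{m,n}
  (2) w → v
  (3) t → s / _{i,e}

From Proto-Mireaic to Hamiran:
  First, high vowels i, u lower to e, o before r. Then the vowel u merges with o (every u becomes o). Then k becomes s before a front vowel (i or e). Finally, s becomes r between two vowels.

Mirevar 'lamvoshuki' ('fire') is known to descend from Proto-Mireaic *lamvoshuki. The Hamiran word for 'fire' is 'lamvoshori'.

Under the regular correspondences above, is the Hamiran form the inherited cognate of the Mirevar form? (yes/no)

yes

Derive the expected Hamiran reflex of *lamvoshuki:
Hamiran: *lamvoshuki
  lamvoshuki (rule 1 does not apply)
  lamvoshuki → lamvoshoki   [vowel merger]
  lamvoshoki → lamvoshosi   [palatalisation]
  lamvoshosi → lamvoshori   [rhotacism]
  giving Hamiran lamvoshori.
Hamiran 'lamvoshori' matches the regular reflex exactly, so the pair is cognate.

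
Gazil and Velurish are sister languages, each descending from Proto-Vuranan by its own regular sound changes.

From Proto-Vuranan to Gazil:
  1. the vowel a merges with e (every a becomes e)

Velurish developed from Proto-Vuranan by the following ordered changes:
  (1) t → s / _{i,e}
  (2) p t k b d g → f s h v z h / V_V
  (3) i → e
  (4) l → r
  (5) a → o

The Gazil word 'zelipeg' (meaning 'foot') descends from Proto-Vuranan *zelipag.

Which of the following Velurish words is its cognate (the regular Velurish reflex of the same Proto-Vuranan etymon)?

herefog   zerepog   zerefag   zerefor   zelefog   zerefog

Velurish: *zelipag
  zelipag (rule 1 does not apply)
  zelipag → zelifag   [intervocalic lenition]
  zelifag → zelefag   [vowel merger]
  zelefag → zerefag   [unconditioned shift]
  zerefag → zerefog   [vowel merger]
  giving Velurish zerefog.
Only 'zerefog' matches the regular Velurish development of *zelipag.

zerefog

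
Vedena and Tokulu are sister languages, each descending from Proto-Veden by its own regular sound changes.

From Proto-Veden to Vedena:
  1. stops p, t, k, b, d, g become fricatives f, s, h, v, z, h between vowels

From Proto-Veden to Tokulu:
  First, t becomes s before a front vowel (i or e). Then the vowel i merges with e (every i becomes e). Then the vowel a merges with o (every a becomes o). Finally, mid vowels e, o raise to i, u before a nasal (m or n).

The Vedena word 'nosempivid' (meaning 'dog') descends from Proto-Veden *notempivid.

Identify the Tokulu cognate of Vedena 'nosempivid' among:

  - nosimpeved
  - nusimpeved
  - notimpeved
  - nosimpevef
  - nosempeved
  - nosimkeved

Tokulu: start from *notempivid.
  rule 1 (palatalisation): notempivid → nosempivid
  rule 2 (vowel merger): nosempivid → nosempeved
  rule 3: no change — nosempeved
  rule 4 (pre-nasal raising): nosempeved → nosimpeved
  ⇒ Tokulu nosimpeved

nosimpeved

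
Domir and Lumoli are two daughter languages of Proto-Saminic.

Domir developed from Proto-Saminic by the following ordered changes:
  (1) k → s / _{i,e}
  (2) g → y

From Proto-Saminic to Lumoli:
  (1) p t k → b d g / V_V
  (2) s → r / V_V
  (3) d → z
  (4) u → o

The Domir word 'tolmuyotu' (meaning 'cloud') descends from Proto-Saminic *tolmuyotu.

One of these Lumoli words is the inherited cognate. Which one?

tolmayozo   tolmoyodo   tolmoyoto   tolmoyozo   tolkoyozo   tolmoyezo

Lumoli: start from *tolmuyotu.
  rule 1 (intervocalic voicing): tolmuyotu → tolmuyodu
  rule 2: no change — tolmuyodu
  rule 3 (unconditioned shift): tolmuyodu → tolmuyozu
  rule 4 (vowel merger): tolmuyozu → tolmoyozo
  ⇒ Lumoli tolmoyozo
The other candidates each miss or misapply at least one Lumoli change.

tolmoyozo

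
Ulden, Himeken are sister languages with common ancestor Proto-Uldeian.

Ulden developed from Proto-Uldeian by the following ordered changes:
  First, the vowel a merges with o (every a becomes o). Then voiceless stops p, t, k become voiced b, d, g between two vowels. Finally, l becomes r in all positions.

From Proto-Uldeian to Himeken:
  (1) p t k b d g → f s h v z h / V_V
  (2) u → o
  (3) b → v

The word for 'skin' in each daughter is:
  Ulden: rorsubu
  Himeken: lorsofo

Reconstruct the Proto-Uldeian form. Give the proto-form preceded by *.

*lorsupu

Position 1: Ulden has r, Himeken has l. Himeken preserves l here (none of its changes turn any other segment into l), so the proto-segment is *l.
Position 7: Ulden has u, Himeken has o. Ulden preserves u here (none of its changes turn any other segment into u), so the proto-segment is *u.
Position 5: Ulden has u, Himeken has o. Ulden preserves u here (none of its changes turn any other segment into u), so the proto-segment is *u.
Continuing position by position gives *lorsupu; check it forward:
Ulden: *lorsupu
  lorsupu (rule 1 does not apply)
  lorsupu → lorsubu   [intervocalic voicing]
  lorsubu → rorsubu   [unconditioned shift]
  giving Ulden rorsubu.
Himeken: *lorsupu > lorsufu > lorsofo  (by intervocalic lenition, vowel merger)
No other proto-form is consistent with every reflex, so the reconstruction is *lorsupu.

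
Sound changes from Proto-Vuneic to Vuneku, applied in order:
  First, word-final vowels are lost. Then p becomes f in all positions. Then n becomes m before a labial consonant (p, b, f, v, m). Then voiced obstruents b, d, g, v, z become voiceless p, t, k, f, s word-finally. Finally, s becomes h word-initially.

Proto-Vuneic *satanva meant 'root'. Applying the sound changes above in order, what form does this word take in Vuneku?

Vuneku: *satanva > satanv > satamv > satamf > hatamf  (by apocope, nasal place assimilation, final devoicing, debuccalisation)

hatamf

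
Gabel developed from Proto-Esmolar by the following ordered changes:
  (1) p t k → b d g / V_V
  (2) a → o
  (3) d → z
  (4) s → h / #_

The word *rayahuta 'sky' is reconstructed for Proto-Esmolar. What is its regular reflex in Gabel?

Gabel: start from *rayahuta.
  rule 1 (intervocalic voicing): rayahuta → rayahuda
  rule 2 (vowel merger): rayahuda → royohudo
  rule 3 (unconditioned shift): royohudo → royohuzo
  rule 4: no change — royohuzo
  ⇒ Gabel royohuzo

royohuzo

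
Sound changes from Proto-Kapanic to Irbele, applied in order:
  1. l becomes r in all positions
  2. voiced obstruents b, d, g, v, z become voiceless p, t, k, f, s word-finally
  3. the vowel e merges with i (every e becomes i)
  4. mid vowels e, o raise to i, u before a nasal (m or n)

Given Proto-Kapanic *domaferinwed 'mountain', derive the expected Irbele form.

Irbele: *domaferinwed
  domaferinwed (rule 1 does not apply)
  domaferinwed → domaferinwet   [final devoicing]
  domaferinwet → domafirinwit   [vowel merger]
  domafirinwit → dumafirinwit   [pre-nasal raising]
  giving Irbele dumafirinwit.

dumafirinwit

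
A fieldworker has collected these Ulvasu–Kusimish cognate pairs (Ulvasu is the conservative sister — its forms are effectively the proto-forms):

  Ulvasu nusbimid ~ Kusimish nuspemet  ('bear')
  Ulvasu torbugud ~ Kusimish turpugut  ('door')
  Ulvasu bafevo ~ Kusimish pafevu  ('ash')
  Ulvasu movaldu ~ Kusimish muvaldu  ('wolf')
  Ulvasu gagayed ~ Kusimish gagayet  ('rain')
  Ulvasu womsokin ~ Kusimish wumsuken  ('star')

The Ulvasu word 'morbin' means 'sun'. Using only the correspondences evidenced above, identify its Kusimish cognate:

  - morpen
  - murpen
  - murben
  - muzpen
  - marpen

murpen

torbugud ~ turpugut — Ulvasu o corresponds to Kusimish u after a consonant, before r.
nusbimid ~ nuspemet — Ulvasu b corresponds to Kusimish p after a consonant, before a front vowel.
womsokin ~ wumsuken — Ulvasu i corresponds to Kusimish e after a consonant, before a nasal.
Applying these to Ulvasu 'morbin':
  morbin → murbin   (o→u after a consonant, before r)
  murbin → murpin   (b→p after a consonant, before a front vowel)
  murpin → murpen   (i→e after a consonant, before a nasal)
So the Kusimish cognate is 'murpen'.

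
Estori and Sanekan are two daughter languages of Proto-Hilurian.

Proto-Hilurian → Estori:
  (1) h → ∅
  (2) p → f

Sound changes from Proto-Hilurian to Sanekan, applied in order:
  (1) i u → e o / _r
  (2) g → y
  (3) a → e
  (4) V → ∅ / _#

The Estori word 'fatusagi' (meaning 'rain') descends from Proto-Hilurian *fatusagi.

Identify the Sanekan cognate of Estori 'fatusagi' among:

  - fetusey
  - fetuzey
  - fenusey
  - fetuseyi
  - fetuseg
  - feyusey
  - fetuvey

fetusey

Sanekan: *fatusagi
  fatusagi (rule 1 does not apply)
  fatusagi → fatusayi   [unconditioned shift]
  fatusayi → fetuseyi   [vowel merger]
  fetuseyi → fetusey   [apocope]
  giving Sanekan fetusey.
The other candidates each miss or misapply at least one Sanekan change.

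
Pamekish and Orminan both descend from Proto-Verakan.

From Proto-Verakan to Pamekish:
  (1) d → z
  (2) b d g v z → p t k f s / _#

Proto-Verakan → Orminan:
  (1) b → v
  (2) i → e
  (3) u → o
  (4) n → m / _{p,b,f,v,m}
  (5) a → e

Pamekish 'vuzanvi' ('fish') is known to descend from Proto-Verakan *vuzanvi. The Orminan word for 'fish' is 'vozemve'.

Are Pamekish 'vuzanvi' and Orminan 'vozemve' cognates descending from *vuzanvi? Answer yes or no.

yes

Derive the expected Orminan reflex of *vuzanvi:
Orminan: *vuzanvi > vuzanve > vozanve > vozamve > vozemve  (by vowel merger, vowel merger, nasal place assimilation, vowel merger)
Orminan 'vozemve' matches the regular reflex exactly, so the pair is cognate.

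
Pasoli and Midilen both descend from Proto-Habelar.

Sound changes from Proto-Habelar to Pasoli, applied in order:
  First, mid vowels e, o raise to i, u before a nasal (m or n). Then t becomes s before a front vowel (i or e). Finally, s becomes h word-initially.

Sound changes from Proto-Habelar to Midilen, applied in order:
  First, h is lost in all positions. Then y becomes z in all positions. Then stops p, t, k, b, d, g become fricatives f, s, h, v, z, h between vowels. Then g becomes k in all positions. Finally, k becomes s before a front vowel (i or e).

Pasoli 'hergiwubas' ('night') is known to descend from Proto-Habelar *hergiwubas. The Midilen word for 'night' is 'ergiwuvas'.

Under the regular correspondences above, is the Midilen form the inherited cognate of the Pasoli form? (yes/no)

Derive the expected Midilen reflex of *hergiwubas:
Midilen: *hergiwubas > ergiwubas > ergiwuvas > erkiwuvas > ersiwuvas  (by h-loss, intervocalic lenition, unconditioned shift, palatalisation)
The regular Midilen reflex would be 'ersiwuvas', but the attested form is 'ergiwuvas'. The correspondence is irregular, so they are not cognates (the Midilen form has a different source).

no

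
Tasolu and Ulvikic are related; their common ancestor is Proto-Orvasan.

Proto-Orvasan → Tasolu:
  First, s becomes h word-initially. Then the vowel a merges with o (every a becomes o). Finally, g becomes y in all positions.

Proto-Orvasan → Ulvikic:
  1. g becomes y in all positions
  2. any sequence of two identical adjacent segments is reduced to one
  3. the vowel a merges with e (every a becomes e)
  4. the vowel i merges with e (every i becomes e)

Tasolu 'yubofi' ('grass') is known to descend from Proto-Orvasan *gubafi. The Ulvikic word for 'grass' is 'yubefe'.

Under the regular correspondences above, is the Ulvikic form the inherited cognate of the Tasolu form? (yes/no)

Derive the expected Ulvikic reflex of *gubafi:
Ulvikic: *gubafi
  gubafi → yubafi   [unconditioned shift]
  yubafi (rule 2 does not apply)
  yubafi → yubefi   [vowel merger]
  yubefi → yubefe   [vowel merger]
  giving Ulvikic yubefe.
Ulvikic 'yubefe' matches the regular reflex exactly, so the pair is cognate.

yes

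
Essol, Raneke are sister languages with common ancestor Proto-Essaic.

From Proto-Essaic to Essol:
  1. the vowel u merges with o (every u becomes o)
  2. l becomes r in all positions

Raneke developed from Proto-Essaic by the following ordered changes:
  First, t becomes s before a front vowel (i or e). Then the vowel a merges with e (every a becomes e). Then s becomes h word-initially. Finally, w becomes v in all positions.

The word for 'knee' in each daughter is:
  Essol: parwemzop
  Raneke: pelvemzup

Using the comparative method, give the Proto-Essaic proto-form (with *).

Position 4: Essol has w, Raneke has v. Essol preserves w here (none of its changes turn any other segment into w), so the proto-segment is *w.
Position 3: Essol has r, Raneke has l. Raneke preserves l here (none of its changes turn any other segment into l), so the proto-segment is *l.
Continuing position by position gives *palwemzup; check it forward:
Essol: *palwemzup > palwemzop > parwemzop  (by vowel merger, unconditioned shift)
Raneke: *palwemzup > pelwemzup > pelvemzup  (by vowel merger, unconditioned shift)
Only *palwemzup yields all of Essol parwemzop, Raneke pelvemzup.

*palwemzup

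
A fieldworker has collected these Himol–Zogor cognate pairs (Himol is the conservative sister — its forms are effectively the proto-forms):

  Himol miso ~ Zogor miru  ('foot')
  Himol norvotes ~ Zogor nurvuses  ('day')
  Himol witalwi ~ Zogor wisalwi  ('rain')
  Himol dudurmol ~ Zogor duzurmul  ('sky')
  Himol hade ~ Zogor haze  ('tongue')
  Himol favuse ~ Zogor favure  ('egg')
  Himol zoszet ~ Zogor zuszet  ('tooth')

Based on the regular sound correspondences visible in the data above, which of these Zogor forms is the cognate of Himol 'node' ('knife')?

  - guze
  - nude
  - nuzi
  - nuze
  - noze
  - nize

nuze

norvotes ~ nurvuses, dudurmol ~ duzurmul — Himol o corresponds to Zogor u after a consonant, before a consonant other than r, m, n, p, b, f, v.
hade ~ haze — Himol d corresponds to Zogor z between vowels (before a front vowel).
Applying these to Himol 'node':
  node → nude   (o→u after a consonant, before a consonant other than r, m, n, p, b, f, v)
  nude → nuze   (d→z between vowels (before a front vowel))
So the Zogor cognate is 'nuze'.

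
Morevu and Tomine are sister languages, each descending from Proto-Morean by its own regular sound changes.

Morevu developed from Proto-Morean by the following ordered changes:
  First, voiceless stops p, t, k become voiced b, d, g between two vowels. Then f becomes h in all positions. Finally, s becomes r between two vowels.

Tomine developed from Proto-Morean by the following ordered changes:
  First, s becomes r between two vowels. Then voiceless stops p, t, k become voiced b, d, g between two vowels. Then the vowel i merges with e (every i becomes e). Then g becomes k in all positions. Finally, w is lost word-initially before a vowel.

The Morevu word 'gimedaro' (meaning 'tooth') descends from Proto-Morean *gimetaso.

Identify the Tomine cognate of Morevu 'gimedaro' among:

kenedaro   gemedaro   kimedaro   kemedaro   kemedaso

kemedaro

Tomine: *gimetaso > gimetaro > gimedaro > gemedaro > kemedaro  (by rhotacism, intervocalic voicing, vowel merger, unconditioned shift)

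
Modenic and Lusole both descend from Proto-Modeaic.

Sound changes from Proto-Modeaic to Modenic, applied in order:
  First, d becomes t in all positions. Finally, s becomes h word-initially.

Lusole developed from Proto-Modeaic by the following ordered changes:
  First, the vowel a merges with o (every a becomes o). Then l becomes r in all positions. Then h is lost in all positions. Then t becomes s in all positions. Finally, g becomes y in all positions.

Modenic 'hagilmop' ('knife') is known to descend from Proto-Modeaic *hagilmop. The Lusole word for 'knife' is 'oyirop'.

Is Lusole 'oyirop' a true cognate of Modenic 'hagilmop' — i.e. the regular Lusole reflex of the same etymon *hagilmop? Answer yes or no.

Derive the expected Lusole reflex of *hagilmop:
Lusole: start from *hagilmop.
  rule 1 (vowel merger): hagilmop → hogilmop
  rule 2 (unconditioned shift): hogilmop → hogirmop
  rule 3 (h-loss): hogirmop → ogirmop
  rule 4: no change — ogirmop
  rule 5 (unconditioned shift): ogirmop → oyirmop
  ⇒ Lusole oyirmop
The regular Lusole reflex would be 'oyirmop', but the attested form is 'oyirop'. The correspondence is irregular, so they are not cognates (the Lusole form has a different source).

no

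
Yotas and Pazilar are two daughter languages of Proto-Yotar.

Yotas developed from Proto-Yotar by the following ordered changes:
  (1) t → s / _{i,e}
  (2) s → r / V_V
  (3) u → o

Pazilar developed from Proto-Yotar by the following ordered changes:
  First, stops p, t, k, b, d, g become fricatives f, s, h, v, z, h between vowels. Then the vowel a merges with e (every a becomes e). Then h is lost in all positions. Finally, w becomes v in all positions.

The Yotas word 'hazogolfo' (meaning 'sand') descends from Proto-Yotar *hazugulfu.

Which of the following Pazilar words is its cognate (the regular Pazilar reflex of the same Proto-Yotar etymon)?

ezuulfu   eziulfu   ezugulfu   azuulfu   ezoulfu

Pazilar: *hazugulfu > hazuhulfu > hezuhulfu > ezuulfu  (by intervocalic lenition, vowel merger, h-loss)
The other candidates each miss or misapply at least one Pazilar change.

ezuulfu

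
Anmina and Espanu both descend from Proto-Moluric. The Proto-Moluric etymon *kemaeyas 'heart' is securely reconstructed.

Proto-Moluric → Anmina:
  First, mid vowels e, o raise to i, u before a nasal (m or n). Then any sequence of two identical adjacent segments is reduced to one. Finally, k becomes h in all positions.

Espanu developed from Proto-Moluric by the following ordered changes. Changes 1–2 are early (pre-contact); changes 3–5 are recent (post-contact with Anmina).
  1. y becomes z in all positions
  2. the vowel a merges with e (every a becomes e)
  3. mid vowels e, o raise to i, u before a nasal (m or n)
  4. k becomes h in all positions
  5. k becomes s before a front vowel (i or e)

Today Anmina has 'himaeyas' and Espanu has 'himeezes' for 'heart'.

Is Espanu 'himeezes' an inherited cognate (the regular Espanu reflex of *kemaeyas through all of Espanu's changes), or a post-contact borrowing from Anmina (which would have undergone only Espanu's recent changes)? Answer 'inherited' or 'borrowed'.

If inherited, *kemaeyas would pass through all of Espanu's changes:
Espanu: *kemaeyas
  kemaeyas → kemaezas   [unconditioned shift]
  kemaezas → kemeezes   [vowel merger]
  kemeezes → kimeezes   [pre-nasal raising]
  kimeezes → himeezes   [unconditioned shift]
  himeezes (rule 5 does not apply)
  giving Espanu himeezes.
If borrowed from Anmina 'himaeyas' after the early changes, it would undergo only the recent ones:
  rule 3 (pre-nasal raising): no change (himaeyas)
  rule 4 (unconditioned shift): no change (himaeyas)
  rule 5 (palatalisation): no change (himaeyas)
  ⇒ as a loan: himaeyas
Espanu 'himeezes' matches the inherited outcome exactly, so it is an inherited cognate, not a loan.

inherited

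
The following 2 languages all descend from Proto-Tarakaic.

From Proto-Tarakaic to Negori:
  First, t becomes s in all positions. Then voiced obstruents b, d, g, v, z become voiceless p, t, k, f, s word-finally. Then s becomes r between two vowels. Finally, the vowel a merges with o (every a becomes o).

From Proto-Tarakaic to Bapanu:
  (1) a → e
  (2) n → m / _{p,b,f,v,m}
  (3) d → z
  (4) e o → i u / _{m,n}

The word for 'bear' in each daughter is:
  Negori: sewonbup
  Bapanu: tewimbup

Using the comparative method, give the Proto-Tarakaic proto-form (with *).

*tewanbup

Position 5: Negori has n, Bapanu has m. Negori preserves n here (none of its changes turn any other segment into n), so the proto-segment is *n.
Position 1: Negori has s, Bapanu has t. Bapanu preserves t here (none of its changes turn any other segment into t), so the proto-segment is *t.
Position 4: Negori has o, Bapanu has i. Taking the neighbouring segments as reconstructed: Negori o could go back to *a or *o; Bapanu i could go back to *a or *e or *i — the one source consistent with every daughter is *a.
The remaining positions agree across the daughters. Check the candidate against every language:
Negori: *tewanbup
  tewanbup → sewanbup   [unconditioned shift]
  sewanbup (rule 2 does not apply)
  sewanbup (rule 3 does not apply)
  sewanbup → sewonbup   [vowel merger]
  giving Negori sewonbup.
Bapanu: *tewanbup
  tewanbup → tewenbup   [vowel merger]
  tewenbup → tewembup   [nasal place assimilation]
  tewembup (rule 3 does not apply)
  tewembup → tewimbup   [pre-nasal raising]
  giving Bapanu tewimbup.
Only *tewanbup yields all of Negori sewonbup, Bapanu tewimbup.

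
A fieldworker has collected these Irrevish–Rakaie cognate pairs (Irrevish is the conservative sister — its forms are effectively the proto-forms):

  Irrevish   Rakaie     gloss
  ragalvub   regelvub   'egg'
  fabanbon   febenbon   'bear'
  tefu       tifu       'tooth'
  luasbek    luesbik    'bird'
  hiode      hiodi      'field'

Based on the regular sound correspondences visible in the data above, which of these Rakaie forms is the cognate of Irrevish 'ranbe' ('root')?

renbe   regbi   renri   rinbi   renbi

renbi

fabanbon ~ febenbon — Irrevish a corresponds to Rakaie e after a consonant, before a nasal.
hiode ~ hiodi — Irrevish e corresponds to Rakaie i word-finally.
Applying these to Irrevish 'ranbe':
  ranbe → renbe   (a→e after a consonant, before a nasal)
  renbe → renbi   (e→i word-finally)
So the Rakaie cognate is 'renbi'.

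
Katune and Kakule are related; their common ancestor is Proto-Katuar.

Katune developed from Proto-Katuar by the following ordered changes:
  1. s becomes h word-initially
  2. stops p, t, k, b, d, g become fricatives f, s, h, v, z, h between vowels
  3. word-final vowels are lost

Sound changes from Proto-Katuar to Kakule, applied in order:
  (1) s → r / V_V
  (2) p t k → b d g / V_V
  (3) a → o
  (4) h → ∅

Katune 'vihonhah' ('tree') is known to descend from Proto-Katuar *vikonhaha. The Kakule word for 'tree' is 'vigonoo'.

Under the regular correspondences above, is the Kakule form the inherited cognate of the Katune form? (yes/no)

Derive the expected Kakule reflex of *vikonhaha:
Kakule: *vikonhaha
  vikonhaha (rule 1 does not apply)
  vikonhaha → vigonhaha   [intervocalic voicing]
  vigonhaha → vigonhoho   [vowel merger]
  vigonhoho → vigonoo   [h-loss]
  giving Kakule vigonoo.
Kakule 'vigonoo' matches the regular reflex exactly, so the pair is cognate.

yes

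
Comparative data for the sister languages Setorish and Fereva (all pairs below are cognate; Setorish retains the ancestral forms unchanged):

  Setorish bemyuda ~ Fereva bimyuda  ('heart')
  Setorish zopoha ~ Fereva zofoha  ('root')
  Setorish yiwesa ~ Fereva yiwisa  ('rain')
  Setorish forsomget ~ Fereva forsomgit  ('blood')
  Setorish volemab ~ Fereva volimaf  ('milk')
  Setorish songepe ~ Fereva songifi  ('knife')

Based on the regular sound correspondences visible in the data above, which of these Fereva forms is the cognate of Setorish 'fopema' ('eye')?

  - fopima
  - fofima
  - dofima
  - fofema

songepe ~ songifi — Setorish p corresponds to Fereva f between vowels (before a front vowel).
bemyuda ~ bimyuda, volemab ~ volimaf — Setorish e corresponds to Fereva i after a consonant, before a nasal.
Applying these to Setorish 'fopema':
  fopema → fofema   (p→f between vowels (before a front vowel))
  fofema → fofima   (e→i after a consonant, before a nasal)
So the Fereva cognate is 'fofima'.

fofima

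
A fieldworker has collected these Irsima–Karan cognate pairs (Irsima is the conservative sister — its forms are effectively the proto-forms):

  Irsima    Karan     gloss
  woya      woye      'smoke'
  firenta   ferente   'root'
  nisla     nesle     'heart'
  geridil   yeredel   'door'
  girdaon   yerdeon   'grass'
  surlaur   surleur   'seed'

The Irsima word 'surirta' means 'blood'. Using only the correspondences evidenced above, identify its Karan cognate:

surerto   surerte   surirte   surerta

firenta ~ ferente, girdaon ~ yerdeon — Irsima i corresponds to Karan e after a consonant, before r.
woya ~ woye, firenta ~ ferente — Irsima a corresponds to Karan e word-finally.
Applying these to Irsima 'surirta':
  surirta → surerta   (i→e after a consonant, before r)
  surerta → surerte   (a→e word-finally)
So the Karan cognate is 'surerte'.

surerte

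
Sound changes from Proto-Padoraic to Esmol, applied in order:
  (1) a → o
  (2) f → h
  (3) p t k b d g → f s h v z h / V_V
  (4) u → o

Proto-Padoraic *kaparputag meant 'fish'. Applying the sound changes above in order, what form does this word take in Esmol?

Esmol: start from *kaparputag.
  rule 1 (vowel merger): kaparputag → koporputog
  rule 2: no change — koporputog
  rule 3 (intervocalic lenition): koporputog → koforpusog
  rule 4 (vowel merger): koforpusog → koforposog
  ⇒ Esmol koforposog

koforposog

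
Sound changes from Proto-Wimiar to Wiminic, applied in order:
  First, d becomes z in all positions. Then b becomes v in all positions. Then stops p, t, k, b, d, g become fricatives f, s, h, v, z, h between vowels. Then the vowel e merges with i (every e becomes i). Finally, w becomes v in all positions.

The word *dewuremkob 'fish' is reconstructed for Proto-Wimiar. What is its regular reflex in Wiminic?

zivurimkov

Wiminic: *dewuremkob
  dewuremkob → zewuremkob   [unconditioned shift]
  zewuremkob → zewuremkov   [unconditioned shift]
  zewuremkov (rule 3 does not apply)
  zewuremkov → ziwurimkov   [vowel merger]
  ziwurimkov → zivurimkov   [unconditioned shift]
  giving Wiminic zivurimkov.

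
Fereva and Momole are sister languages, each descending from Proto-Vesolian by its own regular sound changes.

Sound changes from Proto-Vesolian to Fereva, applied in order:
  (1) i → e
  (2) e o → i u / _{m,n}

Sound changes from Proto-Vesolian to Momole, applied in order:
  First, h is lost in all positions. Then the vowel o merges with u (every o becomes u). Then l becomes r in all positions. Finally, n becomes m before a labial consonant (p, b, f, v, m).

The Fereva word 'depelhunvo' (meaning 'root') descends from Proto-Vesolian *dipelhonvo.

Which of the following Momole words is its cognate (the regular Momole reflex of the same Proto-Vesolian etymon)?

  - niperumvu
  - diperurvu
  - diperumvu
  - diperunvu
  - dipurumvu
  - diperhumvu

Momole: *dipelhonvo
  dipelhonvo → dipelonvo   [h-loss]
  dipelonvo → dipelunvu   [vowel merger]
  dipelunvu → diperunvu   [unconditioned shift]
  diperunvu → diperumvu   [nasal place assimilation]
  giving Momole diperumvu.

diperumvu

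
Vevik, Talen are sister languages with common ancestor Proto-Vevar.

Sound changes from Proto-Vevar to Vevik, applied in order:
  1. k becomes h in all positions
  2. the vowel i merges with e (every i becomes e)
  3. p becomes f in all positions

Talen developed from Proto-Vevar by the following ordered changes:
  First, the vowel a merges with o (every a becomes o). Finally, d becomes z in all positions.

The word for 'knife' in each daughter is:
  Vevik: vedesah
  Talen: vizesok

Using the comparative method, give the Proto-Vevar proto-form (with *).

Position 2: Vevik has e, Talen has i. Talen preserves i here (none of its changes turn any other segment into i), so the proto-segment is *i.
Position 3: Vevik has d, Talen has z. Vevik preserves d here (none of its changes turn any other segment into d), so the proto-segment is *d.
Position 7: Vevik has h, Talen has k. Talen preserves k here (none of its changes turn any other segment into k), so the proto-segment is *k.
Continuing position by position gives *videsak; check it forward:
Vevik: start from *videsak.
  rule 1 (unconditioned shift): videsak → videsah
  rule 2 (vowel merger): videsah → vedesah
  rule 3: no change — vedesah
  ⇒ Vevik vedesah
Talen: *videsak > videsok > vizesok  (by vowel merger, unconditioned shift)
No other proto-form is consistent with every reflex, so the reconstruction is *videsak.

*videsak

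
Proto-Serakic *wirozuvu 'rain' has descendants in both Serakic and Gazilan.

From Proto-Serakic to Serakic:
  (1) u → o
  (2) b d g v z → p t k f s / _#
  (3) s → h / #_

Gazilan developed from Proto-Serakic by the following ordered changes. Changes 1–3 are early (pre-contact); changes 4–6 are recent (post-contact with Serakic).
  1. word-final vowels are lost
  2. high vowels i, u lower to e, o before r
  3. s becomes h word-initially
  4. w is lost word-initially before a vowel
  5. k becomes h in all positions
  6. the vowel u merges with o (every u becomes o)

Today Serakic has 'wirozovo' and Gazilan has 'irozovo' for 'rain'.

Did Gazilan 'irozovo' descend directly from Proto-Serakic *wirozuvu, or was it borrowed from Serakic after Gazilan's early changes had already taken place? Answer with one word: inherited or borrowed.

borrowed

If inherited, *wirozuvu would pass through all of Gazilan's changes:
Gazilan: *wirozuvu > wirozuv > werozuv > erozuv > erozov  (by apocope, pre-rhotic lowering, glide loss, vowel merger)
If borrowed from Serakic 'wirozovo' after the early changes, it would undergo only the recent ones:
  rule 4 (glide loss): wirozovo → irozovo
  rule 5 (unconditioned shift): no change (irozovo)
  rule 6 (vowel merger): no change (irozovo)
  ⇒ as a loan: irozovo
Gazilan 'irozovo' matches the loan outcome 'irozovo', not the inherited 'erozov' — it skipped the early Gazilan changes, so it was borrowed from Serakic.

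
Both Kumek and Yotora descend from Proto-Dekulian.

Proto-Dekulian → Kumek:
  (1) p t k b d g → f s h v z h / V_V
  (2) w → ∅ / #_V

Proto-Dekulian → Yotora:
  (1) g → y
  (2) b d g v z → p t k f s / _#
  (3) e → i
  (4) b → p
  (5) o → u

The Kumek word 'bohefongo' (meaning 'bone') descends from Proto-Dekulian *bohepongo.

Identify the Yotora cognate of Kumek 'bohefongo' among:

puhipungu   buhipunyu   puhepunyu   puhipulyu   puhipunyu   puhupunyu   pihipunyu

Yotora: *bohepongo
  bohepongo → boheponyo   [unconditioned shift]
  boheponyo (rule 2 does not apply)
  boheponyo → bohiponyo   [vowel merger]
  bohiponyo → pohiponyo   [unconditioned shift]
  pohiponyo → puhipunyu   [vowel merger]
  giving Yotora puhipunyu.
The other candidates each miss or misapply at least one Yotora change.

puhipunyu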